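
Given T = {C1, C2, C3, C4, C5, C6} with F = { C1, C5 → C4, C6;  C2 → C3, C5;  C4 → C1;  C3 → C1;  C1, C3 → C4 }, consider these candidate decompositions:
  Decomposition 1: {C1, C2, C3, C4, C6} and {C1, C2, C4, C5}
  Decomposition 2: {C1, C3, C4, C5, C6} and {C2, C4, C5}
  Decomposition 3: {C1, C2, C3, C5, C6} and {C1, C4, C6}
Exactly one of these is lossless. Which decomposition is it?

Decomposition 1

Decomposition 1: common = {C1, C2, C4}, closure = {C1, C2, C3, C4, C5, C6} → lossless.
Decomposition 2: common = {C4, C5}, closure = {C1, C4, C5, C6} → lossy.
Decomposition 3: common = {C1, C6}, closure = {C1, C6} → lossy.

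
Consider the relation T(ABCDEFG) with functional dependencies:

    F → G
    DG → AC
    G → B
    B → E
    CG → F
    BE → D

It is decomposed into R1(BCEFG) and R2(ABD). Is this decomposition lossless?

No

Common attributes: R1 ∩ R2 = {B}.
Closure of {B}: B → E applies, adding E; BE → D applies, adding D. So (B)⁺ = {BDE}.
The closure contains neither all of R1 = {BCEFG} nor all of R2 = {ABD}, so the common attributes are not a superkey of either fragment. The join is lossy.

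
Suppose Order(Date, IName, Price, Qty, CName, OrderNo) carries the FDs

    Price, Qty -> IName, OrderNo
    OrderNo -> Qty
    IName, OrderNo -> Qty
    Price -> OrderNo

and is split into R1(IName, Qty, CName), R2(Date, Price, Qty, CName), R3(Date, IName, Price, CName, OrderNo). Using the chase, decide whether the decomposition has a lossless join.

Yes

Chase test. Columns are Date, IName, Price, Qty, CName, OrderNo; row i has aⱼ where attribute j ∈ Ri, else bᵢⱼ.
Initial tableau (one row per fragment):
  row 1: b11 a2 b13 a4 a5 b16
  row 2: a1 b22 a3 a4 a5 b26
  row 3: a1 a2 a3 b34 a5 a6
Rows 2 and 3 agree on Price; apply Price→OrderNo and equate their OrderNo entries.
Rows 2 and 3 agree on OrderNo; apply OrderNo→Qty and equate their Qty entries.
Rows 2 and 3 agree on Price, Qty; apply Price, Qty→IName, OrderNo and equate their IName, OrderNo entries.
Row 2 is now all distinguished symbols — the join is lossless.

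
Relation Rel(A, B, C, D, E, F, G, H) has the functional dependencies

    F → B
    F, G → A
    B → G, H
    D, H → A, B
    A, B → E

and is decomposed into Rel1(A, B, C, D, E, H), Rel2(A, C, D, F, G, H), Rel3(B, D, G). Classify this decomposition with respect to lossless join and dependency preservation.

Lossless test (chase): Rows 1 and 3 agree on B; apply B→G, H and equate their G, H entries. Rows 1 and 2 agree on D, H; apply D, H→A, B and equate their A, B entries. Rows 1 and 3 agree on D, H; apply D, H→A, B and equate their A, B entries. Rows 1 and 2 agree on A, B; apply A, B→E and equate their E entries. Rows 1 and 3 agree on A, B; apply A, B→E and equate their E entries. Row 2 is now all distinguished symbols — the join is lossless.
Dependency preservation: the restricted closure of {F} across the fragments never reaches {B}, so F → B cannot be enforced without a join — not preserved.

lossless but not dependency-preserving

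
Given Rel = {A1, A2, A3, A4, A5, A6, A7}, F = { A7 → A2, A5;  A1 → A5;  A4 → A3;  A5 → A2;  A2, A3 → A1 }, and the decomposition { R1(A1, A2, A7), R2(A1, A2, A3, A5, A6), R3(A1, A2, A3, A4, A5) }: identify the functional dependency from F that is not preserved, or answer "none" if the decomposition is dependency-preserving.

A7 → A2, A5

Check A7 → A2, A5: no single fragment contains all of {A2, A5, A7}, and the restricted closure of {A7} across the fragments never reaches {A2, A5}.
A1 → A5 is preserved.
A4 → A3 is preserved.
A5 → A2 is preserved.
A2, A3 → A1 is preserved.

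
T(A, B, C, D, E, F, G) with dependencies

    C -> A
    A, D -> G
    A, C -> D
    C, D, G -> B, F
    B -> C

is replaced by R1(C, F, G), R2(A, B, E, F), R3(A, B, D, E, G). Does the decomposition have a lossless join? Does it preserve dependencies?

Lossless test (chase): Rows 2 and 3 agree on B; apply B→C and equate their C entries. Rows 2 and 3 agree on A, C; apply A, C→D and equate their D entries. Rows 2 and 3 agree on A, D; apply A, D→G and equate their G entries. Rows 2 and 3 agree on C, D, G; apply C, D, G→B, F and equate their B, F entries. No row becomes fully distinguished — the join is lossy.
Dependency preservation: the restricted closure of {C} across the fragments never reaches {A}, so C → A cannot be enforced without a join — not preserved.

lossy and not dependency-preserving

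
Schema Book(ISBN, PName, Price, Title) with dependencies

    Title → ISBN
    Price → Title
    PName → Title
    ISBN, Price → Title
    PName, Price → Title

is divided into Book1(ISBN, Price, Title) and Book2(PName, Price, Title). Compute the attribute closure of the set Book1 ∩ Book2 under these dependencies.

Book1 ∩ Book2 = {Price, Title}.
Title → ISBN applies, adding ISBN
Closure: {ISBN, Price, Title}.

ISBN, Price, Title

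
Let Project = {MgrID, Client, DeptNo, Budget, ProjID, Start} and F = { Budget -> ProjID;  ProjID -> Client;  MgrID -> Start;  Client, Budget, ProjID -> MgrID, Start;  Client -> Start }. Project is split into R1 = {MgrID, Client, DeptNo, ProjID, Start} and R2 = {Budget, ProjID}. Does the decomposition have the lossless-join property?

Common attributes: R1 ∩ R2 = {ProjID}.
Closure of {ProjID}: ProjID → Client applies, adding Client; Client → Start applies, adding Start. So (ProjID)⁺ = {Client, ProjID, Start}.
The closure contains neither all of R1 = {MgrID, Client, DeptNo, ProjID, Start} nor all of R2 = {Budget, ProjID}, so the common attributes are not a superkey of either fragment. The join is lossy.

No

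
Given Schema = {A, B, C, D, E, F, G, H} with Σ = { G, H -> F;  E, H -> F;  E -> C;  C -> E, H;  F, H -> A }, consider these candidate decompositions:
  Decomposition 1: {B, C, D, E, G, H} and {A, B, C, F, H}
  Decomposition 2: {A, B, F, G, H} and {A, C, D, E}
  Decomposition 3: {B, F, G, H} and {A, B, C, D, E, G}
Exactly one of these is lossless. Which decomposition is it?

Decomposition 1

Decomposition 1: common = {B, C, H}, closure = {A, B, C, E, F, H} → lossless.
Decomposition 2: common = {A}, closure = {A} → lossy.
Decomposition 3: common = {B, G}, closure = {B, G} → lossy.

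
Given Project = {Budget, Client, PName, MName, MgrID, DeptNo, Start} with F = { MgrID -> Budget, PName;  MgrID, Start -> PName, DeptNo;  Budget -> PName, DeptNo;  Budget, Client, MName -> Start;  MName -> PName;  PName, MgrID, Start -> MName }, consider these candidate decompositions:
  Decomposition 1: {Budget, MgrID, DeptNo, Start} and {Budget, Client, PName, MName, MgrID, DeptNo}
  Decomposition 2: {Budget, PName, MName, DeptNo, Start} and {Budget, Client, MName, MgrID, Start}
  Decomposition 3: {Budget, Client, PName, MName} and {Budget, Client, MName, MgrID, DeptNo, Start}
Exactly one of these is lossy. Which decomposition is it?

Decomposition 1: common = {Budget, MgrID, DeptNo}, closure = {Budget, PName, MgrID, DeptNo} → lossy.
Decomposition 2: common = {Budget, MName, Start}, closure = {Budget, PName, MName, DeptNo, Start} → lossless.
Decomposition 3: common = {Budget, Client, MName}, closure = {Budget, Client, PName, MName, DeptNo, Start} → lossless.

Decomposition 1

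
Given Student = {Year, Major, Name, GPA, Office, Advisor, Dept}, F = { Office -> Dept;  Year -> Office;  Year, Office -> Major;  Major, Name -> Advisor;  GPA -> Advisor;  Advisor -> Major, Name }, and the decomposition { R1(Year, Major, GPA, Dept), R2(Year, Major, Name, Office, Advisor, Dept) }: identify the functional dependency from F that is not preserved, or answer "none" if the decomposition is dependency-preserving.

Check GPA → Advisor: no single fragment contains all of {GPA, Advisor}, and the restricted closure of {GPA} across the fragments never reaches {Advisor}.
Office → Dept is preserved.
Year → Office is preserved.
Year, Office → Major is preserved.
Major, Name → Advisor is preserved.
Advisor → Major, Name is preserved.

GPA -> Advisor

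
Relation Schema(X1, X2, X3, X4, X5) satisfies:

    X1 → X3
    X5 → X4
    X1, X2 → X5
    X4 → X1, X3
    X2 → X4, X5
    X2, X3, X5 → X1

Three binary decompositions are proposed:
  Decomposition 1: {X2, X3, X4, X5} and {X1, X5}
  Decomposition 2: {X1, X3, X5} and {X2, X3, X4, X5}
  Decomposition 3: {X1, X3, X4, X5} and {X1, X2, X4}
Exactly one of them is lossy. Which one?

Decomposition 1: common = {X5}, closure = {X1, X3, X4, X5} → lossless.
Decomposition 2: common = {X3, X5}, closure = {X1, X3, X4, X5} → lossless.
Decomposition 3: common = {X1, X4}, closure = {X1, X3, X4} → lossy.

Decomposition 3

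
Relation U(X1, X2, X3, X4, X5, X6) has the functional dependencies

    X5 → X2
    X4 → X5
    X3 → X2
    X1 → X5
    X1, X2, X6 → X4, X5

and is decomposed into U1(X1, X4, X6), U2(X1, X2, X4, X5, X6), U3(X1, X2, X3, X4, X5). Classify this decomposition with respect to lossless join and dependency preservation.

lossy but dependency-preserving

Lossless test (chase): Rows 1 and 2 agree on X4; apply X4→X5 and equate their X5 entries. Rows 1 and 2 agree on X5; apply X5→X2 and equate their X2 entries. No row becomes fully distinguished — the join is lossy.
Dependency preservation: every FD's attributes lie within a single fragment, so each can be enforced locally — preserved.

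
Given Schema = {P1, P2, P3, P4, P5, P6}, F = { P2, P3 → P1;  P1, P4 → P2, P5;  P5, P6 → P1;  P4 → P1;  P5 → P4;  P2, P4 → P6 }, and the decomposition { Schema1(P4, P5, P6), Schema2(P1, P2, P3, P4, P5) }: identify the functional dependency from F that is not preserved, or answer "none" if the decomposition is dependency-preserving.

P2, P3 → P1 lies within Schema2.
P1, P4 → P2, P5 lies within Schema2.
P5, P6 → P1: restricted closure across fragments reaches P1.
P4 → P1 lies within Schema2.
P5 → P4 lies within Schema1.
P2, P4 → P6: restricted closure across fragments reaches P6.
Every dependency is enforceable on the fragments, so the decomposition is dependency-preserving.

none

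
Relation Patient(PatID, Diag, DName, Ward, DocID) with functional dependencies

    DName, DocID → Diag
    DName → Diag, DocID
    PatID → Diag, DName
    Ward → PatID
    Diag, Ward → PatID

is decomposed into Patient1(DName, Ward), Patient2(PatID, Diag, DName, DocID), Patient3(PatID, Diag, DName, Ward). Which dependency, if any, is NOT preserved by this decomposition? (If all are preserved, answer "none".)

none

DName, DocID → Diag lies within Patient2.
DName → Diag, DocID lies within Patient2.
PatID → Diag, DName lies within Patient2.
Ward → PatID lies within Patient3.
Diag, Ward → PatID lies within Patient3.
Every dependency is enforceable on the fragments, so the decomposition is dependency-preserving.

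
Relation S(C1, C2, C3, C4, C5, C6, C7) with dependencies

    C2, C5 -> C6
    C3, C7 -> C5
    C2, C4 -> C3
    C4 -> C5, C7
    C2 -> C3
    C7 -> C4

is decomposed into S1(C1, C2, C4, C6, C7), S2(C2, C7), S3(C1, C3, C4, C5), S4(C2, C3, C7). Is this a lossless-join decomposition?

Chase test. Columns are C1, C2, C3, C4, C5, C6, C7; row i has aⱼ where attribute j ∈ Si, else bᵢⱼ.
Initial tableau (one row per fragment):
  row 1: a1 a2 b13 a4 b15 a6 a7
  row 2: b21 a2 b23 b24 b25 b26 a7
  row 3: a1 b32 a3 a4 a5 b36 b37
  row 4: b41 a2 a3 b44 b45 b46 a7
Rows 1 and 3 agree on C4; apply C4→C5, C7 and equate their C5, C7 entries.
Rows 1 and 2 agree on C2; apply C2→C3 and equate their C3 entries.
Rows 1 and 4 agree on C2; apply C2→C3 and equate their C3 entries.
Rows 1 and 2 agree on C7; apply C7→C4 and equate their C4 entries.
Rows 1 and 4 agree on C7; apply C7→C4 and equate their C4 entries.
Rows 1 and 2 agree on C3, C7; apply C3, C7→C5 and equate their C5 entries.
Rows 1 and 4 agree on C3, C7; apply C3, C7→C5 and equate their C5 entries.
Rows 1 and 2 agree on C2, C5; apply C2, C5→C6 and equate their C6 entries.
Rows 1 and 4 agree on C2, C5; apply C2, C5→C6 and equate their C6 entries.
Row 1 is now all distinguished symbols — the join is lossless.

Yes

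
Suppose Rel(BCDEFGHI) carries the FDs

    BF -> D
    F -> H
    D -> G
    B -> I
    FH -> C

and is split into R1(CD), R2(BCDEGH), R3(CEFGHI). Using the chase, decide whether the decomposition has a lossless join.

No

Chase test. Columns are BCDEFGHI; row i has aⱼ where attribute j ∈ Ri, else bᵢⱼ.
Initial tableau (one row per fragment):
  row 1: b11 a2 a3 b14 b15 b16 b17 b18
  row 2: a1 a2 a3 a4 b25 a6 a7 b28
  row 3: b31 a2 b33 a4 a5 a6 a7 a8
Rows 1 and 2 agree on D; apply D→G and equate their G entries.
No row becomes fully distinguished — the join is lossy.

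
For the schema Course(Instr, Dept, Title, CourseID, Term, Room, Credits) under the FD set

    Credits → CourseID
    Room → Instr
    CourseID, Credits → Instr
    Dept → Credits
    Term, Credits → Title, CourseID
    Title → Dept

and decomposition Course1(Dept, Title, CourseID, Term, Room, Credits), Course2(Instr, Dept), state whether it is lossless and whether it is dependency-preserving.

Lossless test: (Dept)⁺ = {Instr, Dept, CourseID, Credits}, which contains all of one fragment — lossless.
Dependency preservation: the restricted closure of {Room} across the fragments never reaches {Instr}, so Room → Instr cannot be enforced without a join — not preserved.

lossless but not dependency-preserving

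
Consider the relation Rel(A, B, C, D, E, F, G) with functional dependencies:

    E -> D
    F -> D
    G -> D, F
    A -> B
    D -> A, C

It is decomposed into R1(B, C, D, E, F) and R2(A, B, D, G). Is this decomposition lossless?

No

Common attributes: R1 ∩ R2 = {B, D}.
Closure of {B, D}: D → A, C applies, adding A, C. So (B, D)⁺ = {A, B, C, D}.
The closure contains neither all of R1 = {B, C, D, E, F} nor all of R2 = {A, B, D, G}, so the common attributes are not a superkey of either fragment. The join is lossy.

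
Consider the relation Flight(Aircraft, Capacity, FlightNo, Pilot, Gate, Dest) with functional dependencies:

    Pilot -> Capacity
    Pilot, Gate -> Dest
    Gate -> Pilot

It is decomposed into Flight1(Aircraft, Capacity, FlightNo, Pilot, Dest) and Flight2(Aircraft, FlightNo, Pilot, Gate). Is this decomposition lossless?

Common attributes: Flight1 ∩ Flight2 = {Aircraft, FlightNo, Pilot}.
Closure of {Aircraft, FlightNo, Pilot}: Pilot → Capacity applies, adding Capacity. So (Aircraft, FlightNo, Pilot)⁺ = {Aircraft, Capacity, FlightNo, Pilot}.
The closure contains neither all of Flight1 = {Aircraft, Capacity, FlightNo, Pilot, Dest} nor all of Flight2 = {Aircraft, FlightNo, Pilot, Gate}, so the common attributes are not a superkey of either fragment. The join is lossy.

No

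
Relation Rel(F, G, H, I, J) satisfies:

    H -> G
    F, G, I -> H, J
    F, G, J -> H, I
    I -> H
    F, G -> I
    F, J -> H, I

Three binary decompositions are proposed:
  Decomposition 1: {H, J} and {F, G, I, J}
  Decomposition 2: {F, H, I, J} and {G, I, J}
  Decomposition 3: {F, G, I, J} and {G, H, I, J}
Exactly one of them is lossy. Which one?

Decomposition 1: common = {J}, closure = {J} → lossy.
Decomposition 2: common = {I, J}, closure = {G, H, I, J} → lossless.
Decomposition 3: common = {G, I, J}, closure = {G, H, I, J} → lossless.

Decomposition 1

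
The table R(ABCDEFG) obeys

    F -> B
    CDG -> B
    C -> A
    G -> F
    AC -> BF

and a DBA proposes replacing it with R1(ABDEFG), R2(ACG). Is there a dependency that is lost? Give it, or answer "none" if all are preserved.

Check AC → BF: no single fragment contains all of {ABCF}, and the restricted closure of {AC} across the fragments never reaches {BF}.
F → B is preserved.
CDG → B is preserved.
C → A is preserved.
G → F is preserved.

AC -> BF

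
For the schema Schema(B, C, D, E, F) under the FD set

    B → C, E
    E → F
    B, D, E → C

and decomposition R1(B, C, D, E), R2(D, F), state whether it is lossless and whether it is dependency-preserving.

lossy and not dependency-preserving

Lossless test: (D)⁺ = {D}, which is a superkey of neither fragment — lossy.
Dependency preservation: the restricted closure of {E} across the fragments never reaches {F}, so E → F cannot be enforced without a join — not preserved.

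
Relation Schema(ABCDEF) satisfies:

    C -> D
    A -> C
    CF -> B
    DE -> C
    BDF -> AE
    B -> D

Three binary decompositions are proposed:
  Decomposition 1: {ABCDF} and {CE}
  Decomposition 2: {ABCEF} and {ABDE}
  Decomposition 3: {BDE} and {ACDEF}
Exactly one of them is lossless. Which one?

Decomposition 2

Decomposition 1: common = {C}, closure = {CD} → lossy.
Decomposition 2: common = {ABE}, closure = {ABCDE} → lossless.
Decomposition 3: common = {DE}, closure = {CDE} → lossy.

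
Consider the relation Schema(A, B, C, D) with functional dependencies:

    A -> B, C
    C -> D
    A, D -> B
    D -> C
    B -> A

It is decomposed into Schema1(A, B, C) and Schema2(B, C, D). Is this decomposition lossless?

Yes

Common attributes: Schema1 ∩ Schema2 = {B, C}.
Closure of {B, C}: C → D applies, adding D; B → A applies, adding A. So (B, C)⁺ = {A, B, C, D}.
This closure contains every attribute of Schema1, so Schema1 ∩ Schema2 → Schema1. The join is lossless.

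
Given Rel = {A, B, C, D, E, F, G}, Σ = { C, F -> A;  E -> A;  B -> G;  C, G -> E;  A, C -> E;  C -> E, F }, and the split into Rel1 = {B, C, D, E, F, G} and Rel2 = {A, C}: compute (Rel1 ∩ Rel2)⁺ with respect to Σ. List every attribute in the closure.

Rel1 ∩ Rel2 = {C}.
C → E, F applies, adding E, F
C, F → A applies, adding A
Closure: {A, C, E, F}.

A, C, E, F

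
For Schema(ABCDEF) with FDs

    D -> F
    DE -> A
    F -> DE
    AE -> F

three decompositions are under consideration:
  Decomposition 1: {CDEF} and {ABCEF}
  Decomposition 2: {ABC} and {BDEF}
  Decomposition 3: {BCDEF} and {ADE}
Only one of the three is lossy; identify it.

Decomposition 1: common = {CEF}, closure = {ACDEF} → lossless.
Decomposition 2: common = {B}, closure = {B} → lossy.
Decomposition 3: common = {DE}, closure = {ADEF} → lossless.

Decomposition 2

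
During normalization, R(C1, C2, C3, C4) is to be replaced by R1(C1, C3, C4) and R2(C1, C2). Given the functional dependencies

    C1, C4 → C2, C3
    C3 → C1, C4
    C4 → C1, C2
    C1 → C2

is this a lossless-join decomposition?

Yes

Common attributes: R1 ∩ R2 = {C1}.
Closure of {C1}: C1 → C2 applies, adding C2. So (C1)⁺ = {C1, C2}.
This closure contains every attribute of R2, so R1 ∩ R2 → R2. The join is lossless.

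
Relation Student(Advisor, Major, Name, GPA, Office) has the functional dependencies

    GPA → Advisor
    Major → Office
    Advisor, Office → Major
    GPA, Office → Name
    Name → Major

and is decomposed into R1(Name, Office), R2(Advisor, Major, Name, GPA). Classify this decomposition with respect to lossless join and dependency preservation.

lossless but not dependency-preserving

Lossless test: (Name)⁺ = {Major, Name, Office}, which contains all of one fragment — lossless.
Dependency preservation: the restricted closure of {Major} across the fragments never reaches {Office}, so Major → Office cannot be enforced without a join — not preserved.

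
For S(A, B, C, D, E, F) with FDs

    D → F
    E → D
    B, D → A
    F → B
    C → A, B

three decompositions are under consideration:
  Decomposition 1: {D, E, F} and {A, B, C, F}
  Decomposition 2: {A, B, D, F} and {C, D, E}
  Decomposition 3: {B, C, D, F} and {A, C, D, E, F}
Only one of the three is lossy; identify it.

Decomposition 1: common = {F}, closure = {B, F} → lossy.
Decomposition 2: common = {D}, closure = {A, B, D, F} → lossless.
Decomposition 3: common = {C, D, F}, closure = {A, B, C, D, F} → lossless.

Decomposition 1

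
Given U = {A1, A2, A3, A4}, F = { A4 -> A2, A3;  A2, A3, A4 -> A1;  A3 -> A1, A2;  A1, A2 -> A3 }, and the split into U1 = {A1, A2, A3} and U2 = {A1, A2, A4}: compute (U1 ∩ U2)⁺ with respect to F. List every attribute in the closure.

U1 ∩ U2 = {A1, A2}.
A1, A2 → A3 applies, adding A3
Closure: {A1, A2, A3}.

A1, A2, A3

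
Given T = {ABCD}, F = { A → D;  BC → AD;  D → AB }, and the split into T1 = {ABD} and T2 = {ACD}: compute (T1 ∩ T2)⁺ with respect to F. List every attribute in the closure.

T1 ∩ T2 = {AD}.
D → AB applies, adding B
Closure: {ABD}.

ABD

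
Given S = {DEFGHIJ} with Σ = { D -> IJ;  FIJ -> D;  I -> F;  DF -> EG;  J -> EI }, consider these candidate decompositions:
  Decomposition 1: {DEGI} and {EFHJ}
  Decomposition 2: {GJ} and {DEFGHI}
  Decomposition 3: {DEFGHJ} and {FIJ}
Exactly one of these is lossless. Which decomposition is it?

Decomposition 1: common = {E}, closure = {E} → lossy.
Decomposition 2: common = {G}, closure = {G} → lossy.
Decomposition 3: common = {FJ}, closure = {DEFGIJ} → lossless.

Decomposition 3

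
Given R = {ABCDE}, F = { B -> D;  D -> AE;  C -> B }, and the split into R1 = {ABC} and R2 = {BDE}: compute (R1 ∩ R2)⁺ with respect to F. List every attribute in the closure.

ABDE

R1 ∩ R2 = {B}.
B → D applies, adding D
D → AE applies, adding AE
Closure: {ABDE}.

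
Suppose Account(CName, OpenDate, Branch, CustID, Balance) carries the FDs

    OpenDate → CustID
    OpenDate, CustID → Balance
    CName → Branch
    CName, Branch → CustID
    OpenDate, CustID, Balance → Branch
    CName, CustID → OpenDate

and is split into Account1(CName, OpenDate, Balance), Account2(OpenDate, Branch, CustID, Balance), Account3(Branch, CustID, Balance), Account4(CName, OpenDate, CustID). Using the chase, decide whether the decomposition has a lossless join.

Chase test. Columns are CName, OpenDate, Branch, CustID, Balance; row i has aⱼ where attribute j ∈ Accounti, else bᵢⱼ.
Initial tableau (one row per fragment):
  row 1: a1 a2 b13 b14 a5
  row 2: b21 a2 a3 a4 a5
  row 3: b31 b32 a3 a4 a5
  row 4: a1 a2 b43 a4 b45
Rows 1 and 2 agree on OpenDate; apply OpenDate→CustID and equate their CustID entries.
Rows 1 and 4 agree on OpenDate, CustID; apply OpenDate, CustID→Balance and equate their Balance entries.
Rows 1 and 4 agree on CName; apply CName→Branch and equate their Branch entries.
Rows 1 and 2 agree on OpenDate, CustID, Balance; apply OpenDate, CustID, Balance→Branch and equate their Branch entries.
Row 1 is now all distinguished symbols — the join is lossless.

Yes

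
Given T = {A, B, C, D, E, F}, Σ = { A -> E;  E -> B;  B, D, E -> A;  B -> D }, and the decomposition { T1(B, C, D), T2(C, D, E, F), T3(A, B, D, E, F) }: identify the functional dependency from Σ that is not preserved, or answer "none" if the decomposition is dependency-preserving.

A → E lies within T3.
E → B lies within T3.
B, D, E → A lies within T3.
B → D lies within T1.
Every dependency is enforceable on the fragments, so the decomposition is dependency-preserving.

none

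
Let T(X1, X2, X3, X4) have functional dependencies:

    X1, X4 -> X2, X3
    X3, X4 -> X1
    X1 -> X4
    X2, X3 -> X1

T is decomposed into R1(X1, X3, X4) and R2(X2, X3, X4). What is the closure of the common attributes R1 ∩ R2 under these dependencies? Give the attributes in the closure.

R1 ∩ R2 = {X3, X4}.
X3, X4 → X1 applies, adding X1
X1, X4 → X2, X3 applies, adding X2
Closure: {X1, X2, X3, X4}.

X1, X2, X3, X4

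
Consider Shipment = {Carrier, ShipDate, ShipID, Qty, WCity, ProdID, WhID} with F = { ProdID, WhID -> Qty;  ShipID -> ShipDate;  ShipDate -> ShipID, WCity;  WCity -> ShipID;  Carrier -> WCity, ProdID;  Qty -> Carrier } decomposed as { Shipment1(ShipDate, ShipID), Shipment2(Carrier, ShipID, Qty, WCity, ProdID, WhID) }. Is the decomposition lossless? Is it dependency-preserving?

lossless and dependency-preserving

Lossless test: (ShipID)⁺ = {ShipDate, ShipID, WCity}, which contains all of one fragment — lossless.
Dependency preservation: ShipDate → ShipID, WCity is not contained in any single fragment, but the restricted closure of its left-hand side across the fragments still reaches the right-hand side; the remaining FDs each lie inside some fragment. All dependencies are preserved.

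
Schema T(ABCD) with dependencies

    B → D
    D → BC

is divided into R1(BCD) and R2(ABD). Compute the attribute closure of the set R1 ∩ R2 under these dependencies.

BCD

R1 ∩ R2 = {BD}.
D → BC applies, adding C
Closure: {BCD}.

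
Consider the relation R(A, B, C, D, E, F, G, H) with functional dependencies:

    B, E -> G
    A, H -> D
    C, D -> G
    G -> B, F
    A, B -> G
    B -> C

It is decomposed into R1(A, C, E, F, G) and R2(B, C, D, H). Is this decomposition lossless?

Common attributes: R1 ∩ R2 = {C}.
No dependency enlarges {C}, so (C)⁺ = {C}.
The closure contains neither all of R1 = {A, C, E, F, G} nor all of R2 = {B, C, D, H}, so the common attributes are not a superkey of either fragment. The join is lossy.

No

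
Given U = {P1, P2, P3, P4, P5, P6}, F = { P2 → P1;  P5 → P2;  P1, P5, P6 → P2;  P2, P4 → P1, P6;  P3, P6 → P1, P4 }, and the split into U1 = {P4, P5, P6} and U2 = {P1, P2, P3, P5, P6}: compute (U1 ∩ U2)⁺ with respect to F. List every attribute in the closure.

U1 ∩ U2 = {P5, P6}.
P5 → P2 applies, adding P2
P2 → P1 applies, adding P1
Closure: {P1, P2, P5, P6}.

P1, P2, P5, P6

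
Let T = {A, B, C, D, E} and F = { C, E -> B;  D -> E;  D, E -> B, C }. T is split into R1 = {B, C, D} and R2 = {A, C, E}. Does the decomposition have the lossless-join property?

No

Common attributes: R1 ∩ R2 = {C}.
No dependency enlarges {C}, so (C)⁺ = {C}.
The closure contains neither all of R1 = {B, C, D} nor all of R2 = {A, C, E}, so the common attributes are not a superkey of either fragment. The join is lossy.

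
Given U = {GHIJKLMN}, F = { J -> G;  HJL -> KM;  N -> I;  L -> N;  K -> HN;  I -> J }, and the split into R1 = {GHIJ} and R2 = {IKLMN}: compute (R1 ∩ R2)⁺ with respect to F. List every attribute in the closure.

GIJ

R1 ∩ R2 = {I}.
I → J applies, adding J
J → G applies, adding G
Closure: {GIJ}.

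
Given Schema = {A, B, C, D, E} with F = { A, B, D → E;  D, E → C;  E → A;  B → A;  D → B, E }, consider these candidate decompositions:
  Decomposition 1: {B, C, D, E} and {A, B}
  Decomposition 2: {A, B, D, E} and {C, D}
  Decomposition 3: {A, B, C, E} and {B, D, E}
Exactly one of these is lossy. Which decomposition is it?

Decomposition 1: common = {B}, closure = {A, B} → lossless.
Decomposition 2: common = {D}, closure = {A, B, C, D, E} → lossless.
Decomposition 3: common = {B, E}, closure = {A, B, E} → lossy.

Decomposition 3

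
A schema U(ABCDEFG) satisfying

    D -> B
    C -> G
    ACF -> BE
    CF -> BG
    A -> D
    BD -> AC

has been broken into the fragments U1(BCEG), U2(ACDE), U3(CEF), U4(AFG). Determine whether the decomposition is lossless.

Chase test. Columns are ABCDEFG; row i has aⱼ where attribute j ∈ Ui, else bᵢⱼ.
Initial tableau (one row per fragment):
  row 1: b11 a2 a3 b14 a5 b16 a7
  row 2: a1 b22 a3 a4 a5 b26 b27
  row 3: b31 b32 a3 b34 a5 a6 b37
  row 4: a1 b42 b43 b44 b45 a6 a7
Rows 1 and 2 agree on C; apply C→G and equate their G entries.
Rows 1 and 3 agree on C; apply C→G and equate their G entries.
Rows 2 and 4 agree on A; apply A→D and equate their D entries.
Rows 2 and 4 agree on D; apply D→B and equate their B entries.
Rows 2 and 4 agree on BD; apply BD→AC and equate their AC entries.
Rows 3 and 4 agree on CF; apply CF→BG and equate their BG entries.
No row becomes fully distinguished — the join is lossy.

No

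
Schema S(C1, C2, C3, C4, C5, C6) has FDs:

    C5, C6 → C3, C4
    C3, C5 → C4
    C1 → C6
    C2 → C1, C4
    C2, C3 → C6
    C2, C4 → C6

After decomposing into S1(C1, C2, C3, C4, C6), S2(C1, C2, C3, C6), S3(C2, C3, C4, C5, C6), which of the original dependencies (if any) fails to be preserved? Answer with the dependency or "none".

C5, C6 → C3, C4 lies within S3.
C3, C5 → C4 lies within S3.
C1 → C6 lies within S1.
C2 → C1, C4 lies within S1.
C2, C3 → C6 lies within S1.
C2, C4 → C6 lies within S1.
Every dependency is enforceable on the fragments, so the decomposition is dependency-preserving.

none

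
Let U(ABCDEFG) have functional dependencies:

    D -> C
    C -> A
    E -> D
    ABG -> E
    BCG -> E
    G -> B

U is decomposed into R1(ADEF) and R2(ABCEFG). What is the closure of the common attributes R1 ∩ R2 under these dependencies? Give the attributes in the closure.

ACDEF

R1 ∩ R2 = {AEF}.
E → D applies, adding D
D → C applies, adding C
Closure: {ACDEF}.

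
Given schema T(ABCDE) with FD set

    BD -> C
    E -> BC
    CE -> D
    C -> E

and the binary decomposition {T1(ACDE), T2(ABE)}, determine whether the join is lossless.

Common attributes: T1 ∩ T2 = {AE}.
Closure of {AE}: E → BC applies, adding BC; CE → D applies, adding D. So (AE)⁺ = {ABCDE}.
This closure contains every attribute of T1, so T1 ∩ T2 → T1. The join is lossless.

Yes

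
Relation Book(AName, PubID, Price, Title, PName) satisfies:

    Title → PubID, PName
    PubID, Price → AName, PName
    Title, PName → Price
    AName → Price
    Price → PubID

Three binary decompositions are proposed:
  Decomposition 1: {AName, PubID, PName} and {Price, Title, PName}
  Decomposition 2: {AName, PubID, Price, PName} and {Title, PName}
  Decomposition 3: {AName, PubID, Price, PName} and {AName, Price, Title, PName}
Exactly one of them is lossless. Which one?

Decomposition 1: common = {PName}, closure = {PName} → lossy.
Decomposition 2: common = {PName}, closure = {PName} → lossy.
Decomposition 3: common = {AName, Price, PName}, closure = {AName, PubID, Price, PName} → lossless.

Decomposition 3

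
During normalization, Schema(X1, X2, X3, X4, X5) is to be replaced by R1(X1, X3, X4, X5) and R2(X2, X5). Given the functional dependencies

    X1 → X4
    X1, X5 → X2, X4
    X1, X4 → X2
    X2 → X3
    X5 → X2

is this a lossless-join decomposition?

Common attributes: R1 ∩ R2 = {X5}.
Closure of {X5}: X5 → X2 applies, adding X2; X2 → X3 applies, adding X3. So (X5)⁺ = {X2, X3, X5}.
This closure contains every attribute of R2, so R1 ∩ R2 → R2. The join is lossless.

Yes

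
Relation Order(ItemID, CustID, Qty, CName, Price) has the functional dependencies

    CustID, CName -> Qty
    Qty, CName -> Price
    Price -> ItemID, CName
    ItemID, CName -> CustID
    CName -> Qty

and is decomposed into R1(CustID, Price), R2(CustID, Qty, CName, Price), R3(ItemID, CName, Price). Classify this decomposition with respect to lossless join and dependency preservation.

Lossless test (chase): Rows 1 and 2 agree on Price; apply Price→ItemID, CName and equate their ItemID, CName entries. Rows 1 and 3 agree on Price; apply Price→ItemID, CName and equate their ItemID, CName entries. Rows 1 and 3 agree on ItemID, CName; apply ItemID, CName→CustID and equate their CustID entries. Rows 1 and 2 agree on CName; apply CName→Qty and equate their Qty entries. Rows 1 and 3 agree on CName; apply CName→Qty and equate their Qty entries. Row 1 is now all distinguished symbols — the join is lossless.
Dependency preservation: ItemID, CName → CustID is not contained in any single fragment, but the restricted closure of its left-hand side across the fragments still reaches the right-hand side; the remaining FDs each lie inside some fragment. All dependencies are preserved.

lossless and dependency-preserving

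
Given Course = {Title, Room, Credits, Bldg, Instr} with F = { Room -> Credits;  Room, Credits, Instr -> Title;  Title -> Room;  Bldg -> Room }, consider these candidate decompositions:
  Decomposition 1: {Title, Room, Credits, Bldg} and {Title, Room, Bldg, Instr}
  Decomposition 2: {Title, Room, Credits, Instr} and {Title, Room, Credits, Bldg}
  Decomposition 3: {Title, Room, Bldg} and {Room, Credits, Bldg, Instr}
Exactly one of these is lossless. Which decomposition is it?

Decomposition 1: common = {Title, Room, Bldg}, closure = {Title, Room, Credits, Bldg} → lossless.
Decomposition 2: common = {Title, Room, Credits}, closure = {Title, Room, Credits} → lossy.
Decomposition 3: common = {Room, Bldg}, closure = {Room, Credits, Bldg} → lossy.

Decomposition 1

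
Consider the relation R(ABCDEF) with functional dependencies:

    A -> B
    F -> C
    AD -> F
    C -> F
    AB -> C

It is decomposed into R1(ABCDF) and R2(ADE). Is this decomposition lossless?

Common attributes: R1 ∩ R2 = {AD}.
Closure of {AD}: A → B applies, adding B; AD → F applies, adding F; AB → C applies, adding C. So (AD)⁺ = {ABCDF}.
This closure contains every attribute of R1, so R1 ∩ R2 → R1. The join is lossless.

Yes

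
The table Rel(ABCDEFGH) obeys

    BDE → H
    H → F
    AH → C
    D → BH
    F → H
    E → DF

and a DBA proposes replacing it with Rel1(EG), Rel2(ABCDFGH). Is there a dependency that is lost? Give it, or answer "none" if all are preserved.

E → DF

Check E → DF: no single fragment contains all of {DEF}, and the restricted closure of {E} across the fragments never reaches {DF}.
BDE → H is preserved.
H → F is preserved.
AH → C is preserved.
D → BH is preserved.
F → H is preserved.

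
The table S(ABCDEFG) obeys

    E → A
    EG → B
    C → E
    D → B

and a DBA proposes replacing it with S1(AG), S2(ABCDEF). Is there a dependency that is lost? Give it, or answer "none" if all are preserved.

Check EG → B: no single fragment contains all of {BEG}, and the restricted closure of {EG} across the fragments never reaches {B}.
E → A is preserved.
C → E is preserved.
D → B is preserved.

EG → B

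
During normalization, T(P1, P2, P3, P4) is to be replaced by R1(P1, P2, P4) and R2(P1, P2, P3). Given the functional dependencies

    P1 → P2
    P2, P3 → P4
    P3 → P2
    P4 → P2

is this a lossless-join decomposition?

Common attributes: R1 ∩ R2 = {P1, P2}.
No dependency enlarges {P1, P2}, so (P1, P2)⁺ = {P1, P2}.
The closure contains neither all of R1 = {P1, P2, P4} nor all of R2 = {P1, P2, P3}, so the common attributes are not a superkey of either fragment. The join is lossy.

No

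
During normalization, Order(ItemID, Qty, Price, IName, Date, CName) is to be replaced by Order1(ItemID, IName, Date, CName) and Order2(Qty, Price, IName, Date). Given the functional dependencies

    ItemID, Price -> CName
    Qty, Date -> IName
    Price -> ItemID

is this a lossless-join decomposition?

Common attributes: Order1 ∩ Order2 = {IName, Date}.
No dependency enlarges {IName, Date}, so (IName, Date)⁺ = {IName, Date}.
The closure contains neither all of Order1 = {ItemID, IName, Date, CName} nor all of Order2 = {Qty, Price, IName, Date}, so the common attributes are not a superkey of either fragment. The join is lossy.

No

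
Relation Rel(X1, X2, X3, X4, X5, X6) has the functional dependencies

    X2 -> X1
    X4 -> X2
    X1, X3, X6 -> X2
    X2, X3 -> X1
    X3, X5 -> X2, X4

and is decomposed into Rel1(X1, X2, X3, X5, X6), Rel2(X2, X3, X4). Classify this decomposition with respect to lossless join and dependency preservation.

Lossless test: (X2, X3)⁺ = {X1, X2, X3}, which is a superkey of neither fragment — lossy.
Dependency preservation: the restricted closure of {X3, X5} across the fragments never reaches {X2, X4}, so X3, X5 → X2, X4 cannot be enforced without a join — not preserved.

lossy and not dependency-preserving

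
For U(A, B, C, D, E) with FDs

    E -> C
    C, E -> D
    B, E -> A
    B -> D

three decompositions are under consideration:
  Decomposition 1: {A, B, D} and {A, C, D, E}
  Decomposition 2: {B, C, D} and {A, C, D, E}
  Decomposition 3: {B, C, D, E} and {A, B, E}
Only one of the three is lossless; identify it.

Decomposition 3

Decomposition 1: common = {A, D}, closure = {A, D} → lossy.
Decomposition 2: common = {C, D}, closure = {C, D} → lossy.
Decomposition 3: common = {B, E}, closure = {A, B, C, D, E} → lossless.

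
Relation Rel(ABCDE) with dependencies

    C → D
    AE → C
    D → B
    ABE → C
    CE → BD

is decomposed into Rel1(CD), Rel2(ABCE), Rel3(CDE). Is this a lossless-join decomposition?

Chase test. Columns are ABCDE; row i has aⱼ where attribute j ∈ Reli, else bᵢⱼ.
Initial tableau (one row per fragment):
  row 1: b11 b12 a3 a4 b15
  row 2: a1 a2 a3 b24 a5
  row 3: b31 b32 a3 a4 a5
Rows 1 and 2 agree on C; apply C→D and equate their D entries.
Rows 1 and 2 agree on D; apply D→B and equate their B entries.
Rows 1 and 3 agree on D; apply D→B and equate their B entries.
Row 2 is now all distinguished symbols — the join is lossless.

Yes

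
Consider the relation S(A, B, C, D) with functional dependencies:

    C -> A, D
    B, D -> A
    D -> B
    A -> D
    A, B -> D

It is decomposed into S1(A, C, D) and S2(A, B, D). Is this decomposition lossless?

Common attributes: S1 ∩ S2 = {A, D}.
Closure of {A, D}: D → B applies, adding B. So (A, D)⁺ = {A, B, D}.
This closure contains every attribute of S2, so S1 ∩ S2 → S2. The join is lossless.

Yes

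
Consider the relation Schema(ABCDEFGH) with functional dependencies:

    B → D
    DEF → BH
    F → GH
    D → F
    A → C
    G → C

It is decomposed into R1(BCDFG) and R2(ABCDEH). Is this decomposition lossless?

Yes

Common attributes: R1 ∩ R2 = {BCD}.
Closure of {BCD}: D → F applies, adding F; F → GH applies, adding GH. So (BCD)⁺ = {BCDFGH}.
This closure contains every attribute of R1, so R1 ∩ R2 → R1. The join is lossless.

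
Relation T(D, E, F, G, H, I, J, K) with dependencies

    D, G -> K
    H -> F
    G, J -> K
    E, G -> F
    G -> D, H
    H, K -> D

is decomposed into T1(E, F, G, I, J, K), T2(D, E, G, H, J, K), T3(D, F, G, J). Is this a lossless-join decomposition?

Chase test. Columns are D, E, F, G, H, I, J, K; row i has aⱼ where attribute j ∈ Ti, else bᵢⱼ.
Initial tableau (one row per fragment):
  row 1: b11 a2 a3 a4 b15 a6 a7 a8
  row 2: a1 a2 b23 a4 a5 b26 a7 a8
  row 3: a1 b32 a3 a4 b35 b36 a7 b38
Rows 2 and 3 agree on D, G; apply D, G→K and equate their K entries.
Rows 1 and 2 agree on E, G; apply E, G→F and equate their F entries.
Rows 1 and 2 agree on G; apply G→D, H and equate their D, H entries.
Rows 1 and 3 agree on G; apply G→D, H and equate their D, H entries.
Row 1 is now all distinguished symbols — the join is lossless.

Yes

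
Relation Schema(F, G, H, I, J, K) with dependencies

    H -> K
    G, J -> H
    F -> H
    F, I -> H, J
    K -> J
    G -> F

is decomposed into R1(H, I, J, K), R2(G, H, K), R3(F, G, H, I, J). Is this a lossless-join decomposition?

Yes

Chase test. Columns are F, G, H, I, J, K; row i has aⱼ where attribute j ∈ Ri, else bᵢⱼ.
Initial tableau (one row per fragment):
  row 1: b11 b12 a3 a4 a5 a6
  row 2: b21 a2 a3 b24 b25 a6
  row 3: a1 a2 a3 a4 a5 b36
Rows 1 and 3 agree on H; apply H→K and equate their K entries.
Rows 1 and 2 agree on K; apply K→J and equate their J entries.
Rows 2 and 3 agree on G; apply G→F and equate their F entries.
Row 3 is now all distinguished symbols — the join is lossless.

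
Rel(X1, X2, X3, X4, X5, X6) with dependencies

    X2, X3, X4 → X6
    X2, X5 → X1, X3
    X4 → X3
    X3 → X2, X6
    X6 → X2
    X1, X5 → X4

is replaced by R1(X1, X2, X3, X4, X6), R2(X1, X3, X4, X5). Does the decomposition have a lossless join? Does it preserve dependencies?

Lossless test: (X1, X3, X4)⁺ = {X1, X2, X3, X4, X6}, which contains all of one fragment — lossless.
Dependency preservation: the restricted closure of {X2, X5} across the fragments never reaches {X1, X3}, so X2, X5 → X1, X3 cannot be enforced without a join — not preserved.

lossless but not dependency-preserving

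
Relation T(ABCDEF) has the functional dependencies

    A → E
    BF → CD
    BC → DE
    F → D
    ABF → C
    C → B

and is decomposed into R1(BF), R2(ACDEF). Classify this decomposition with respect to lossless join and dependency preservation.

lossy and not dependency-preserving

Lossless test: (F)⁺ = {DF}, which is a superkey of neither fragment — lossy.
Dependency preservation: the restricted closure of {BF} across the fragments never reaches {CD}, so BF → CD cannot be enforced without a join — not preserved.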